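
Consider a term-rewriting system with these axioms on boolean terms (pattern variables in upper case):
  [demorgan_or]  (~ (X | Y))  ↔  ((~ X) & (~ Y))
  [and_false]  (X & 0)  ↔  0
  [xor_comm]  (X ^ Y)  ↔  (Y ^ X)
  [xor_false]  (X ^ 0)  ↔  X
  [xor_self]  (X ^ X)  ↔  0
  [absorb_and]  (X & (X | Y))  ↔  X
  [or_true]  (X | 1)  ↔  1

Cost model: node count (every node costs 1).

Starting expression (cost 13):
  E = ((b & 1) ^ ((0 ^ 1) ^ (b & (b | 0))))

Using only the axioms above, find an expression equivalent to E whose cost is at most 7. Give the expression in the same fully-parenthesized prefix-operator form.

1. [absorb_and →] (b & (b | 0))  →  b;  E = ((b & 1) ^ ((0 ^ 1) ^ b))
2. [xor_comm →] (0 ^ 1)  →  (1 ^ 0);  E = ((b & 1) ^ ((1 ^ 0) ^ b))
3. [xor_false →] (1 ^ 0)  →  1;  cost 7 ≤ 7, done

((b & 1) ^ (1 ^ b))   [cost 7]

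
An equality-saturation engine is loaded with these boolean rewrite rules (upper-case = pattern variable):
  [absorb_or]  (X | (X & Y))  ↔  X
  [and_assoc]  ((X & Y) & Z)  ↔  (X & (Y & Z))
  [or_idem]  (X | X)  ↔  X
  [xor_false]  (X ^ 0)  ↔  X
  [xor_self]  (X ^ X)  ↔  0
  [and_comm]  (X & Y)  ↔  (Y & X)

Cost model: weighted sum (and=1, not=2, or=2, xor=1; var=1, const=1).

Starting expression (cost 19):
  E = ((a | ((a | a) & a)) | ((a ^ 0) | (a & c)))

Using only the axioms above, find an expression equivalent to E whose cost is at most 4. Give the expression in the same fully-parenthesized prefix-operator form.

(a | a)   [cost 4]

step 1: or_idem (→) rewrites (a | a) into a, now ((a | (a & a)) | ((a ^ 0) | (a & c)))
step 2: absorb_or (→) rewrites (a | (a & a)) into a, now (a | ((a ^ 0) | (a & c)))
step 3: xor_false (→) rewrites (a ^ 0) into a, now (a | (a | (a & c)))
step 4: absorb_or (→) rewrites (a | (a & c)) into a, reaching cost 4 (bound 4)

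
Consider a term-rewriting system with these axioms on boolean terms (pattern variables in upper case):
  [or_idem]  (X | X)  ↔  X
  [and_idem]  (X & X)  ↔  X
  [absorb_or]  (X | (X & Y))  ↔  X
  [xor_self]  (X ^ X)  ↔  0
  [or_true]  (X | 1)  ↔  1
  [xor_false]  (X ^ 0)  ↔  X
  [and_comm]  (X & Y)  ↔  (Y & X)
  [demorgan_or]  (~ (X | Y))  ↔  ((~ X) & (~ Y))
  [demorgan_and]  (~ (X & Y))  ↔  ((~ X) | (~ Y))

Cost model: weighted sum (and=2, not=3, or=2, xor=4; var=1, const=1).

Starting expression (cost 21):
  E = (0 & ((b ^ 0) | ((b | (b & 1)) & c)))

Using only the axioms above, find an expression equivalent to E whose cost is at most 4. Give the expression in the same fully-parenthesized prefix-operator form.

(0 & b)   [cost 4]

step 1: absorb_or (→) rewrites (b | (b & 1)) into b, now (0 & ((b ^ 0) | (b & c)))
step 2: xor_false (→) rewrites (b ^ 0) into b, now (0 & (b | (b & c)))
step 3: absorb_or (→) rewrites (b | (b & c)) into b, reaching cost 4 (bound 4)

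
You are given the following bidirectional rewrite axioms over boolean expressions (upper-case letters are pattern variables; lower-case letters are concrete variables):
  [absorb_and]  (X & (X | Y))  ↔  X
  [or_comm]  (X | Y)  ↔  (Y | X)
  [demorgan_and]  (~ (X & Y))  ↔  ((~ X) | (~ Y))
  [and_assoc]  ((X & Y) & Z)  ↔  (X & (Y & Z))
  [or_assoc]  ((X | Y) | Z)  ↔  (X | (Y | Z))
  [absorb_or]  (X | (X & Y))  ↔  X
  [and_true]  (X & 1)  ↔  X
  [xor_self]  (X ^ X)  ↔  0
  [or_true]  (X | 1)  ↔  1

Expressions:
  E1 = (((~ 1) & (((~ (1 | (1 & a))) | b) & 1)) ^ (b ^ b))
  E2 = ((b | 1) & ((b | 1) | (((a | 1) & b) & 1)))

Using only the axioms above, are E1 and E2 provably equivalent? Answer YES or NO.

NO

All listed rules preserve value, hence provable equivalence implies equal values everywhere; look for a separating assignment.
a=0, b=0 gives E1 ↦ 0, E2 ↦ 1; values differ ⇒ not provably equivalent.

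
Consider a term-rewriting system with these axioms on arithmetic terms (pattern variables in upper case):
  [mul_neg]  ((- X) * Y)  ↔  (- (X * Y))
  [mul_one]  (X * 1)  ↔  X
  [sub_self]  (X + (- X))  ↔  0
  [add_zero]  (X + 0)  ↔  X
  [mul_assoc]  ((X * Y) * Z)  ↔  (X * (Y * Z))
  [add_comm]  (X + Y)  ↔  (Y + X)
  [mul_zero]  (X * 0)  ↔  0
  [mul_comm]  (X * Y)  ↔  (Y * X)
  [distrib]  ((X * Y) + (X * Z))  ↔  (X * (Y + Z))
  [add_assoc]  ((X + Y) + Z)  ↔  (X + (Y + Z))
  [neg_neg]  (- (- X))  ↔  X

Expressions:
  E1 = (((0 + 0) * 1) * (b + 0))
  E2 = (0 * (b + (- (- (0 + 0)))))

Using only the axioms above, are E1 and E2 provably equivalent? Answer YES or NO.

YES

1. [add_zero →] (0 + 0)  →  0;  E1 = ((0 * 1) * (b + 0))
2. [mul_one →] (0 * 1)  →  0;  E1 = (0 * (b + 0))
3. [neg_neg ←] 0  →  (- (- 0));  E1 = (0 * (b + (- (- 0))))
4. [add_zero ←] 0  →  (0 + 0);  this is E2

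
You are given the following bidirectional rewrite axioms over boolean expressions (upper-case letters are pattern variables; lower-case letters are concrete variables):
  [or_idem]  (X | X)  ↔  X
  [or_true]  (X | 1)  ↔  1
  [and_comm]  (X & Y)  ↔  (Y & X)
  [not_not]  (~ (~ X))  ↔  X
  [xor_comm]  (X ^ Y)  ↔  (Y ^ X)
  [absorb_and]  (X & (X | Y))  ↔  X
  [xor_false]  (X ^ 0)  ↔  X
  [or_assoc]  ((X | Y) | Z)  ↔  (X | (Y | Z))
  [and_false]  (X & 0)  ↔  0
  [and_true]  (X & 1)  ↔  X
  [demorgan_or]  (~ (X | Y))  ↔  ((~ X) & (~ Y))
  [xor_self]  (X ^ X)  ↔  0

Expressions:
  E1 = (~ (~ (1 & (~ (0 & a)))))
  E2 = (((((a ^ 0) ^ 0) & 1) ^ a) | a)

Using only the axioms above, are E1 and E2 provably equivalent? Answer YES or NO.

NO

All listed rules preserve value, hence provable equivalence implies equal values everywhere; look for a separating assignment.
a=0 gives E1 ↦ 1, E2 ↦ 0; values differ ⇒ not provably equivalent.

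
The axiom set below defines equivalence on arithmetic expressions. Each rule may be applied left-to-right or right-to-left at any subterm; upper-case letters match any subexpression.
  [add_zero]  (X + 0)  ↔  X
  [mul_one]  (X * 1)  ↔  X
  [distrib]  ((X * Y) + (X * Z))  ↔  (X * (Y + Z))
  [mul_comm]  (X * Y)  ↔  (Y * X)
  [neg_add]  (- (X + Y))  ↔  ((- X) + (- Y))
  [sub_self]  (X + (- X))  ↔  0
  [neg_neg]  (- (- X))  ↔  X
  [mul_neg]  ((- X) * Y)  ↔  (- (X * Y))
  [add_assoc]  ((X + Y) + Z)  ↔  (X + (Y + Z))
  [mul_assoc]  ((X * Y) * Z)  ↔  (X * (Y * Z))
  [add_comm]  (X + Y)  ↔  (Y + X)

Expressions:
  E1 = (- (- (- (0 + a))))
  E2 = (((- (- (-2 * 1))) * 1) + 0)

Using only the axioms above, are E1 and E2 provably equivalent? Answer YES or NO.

NO

Every axiom is a valid identity, so a rewrite proof would force E1 and E2 to agree under every assignment.
At a=0: E1 = 0 but E2 = -2; they differ, so no derivation exists.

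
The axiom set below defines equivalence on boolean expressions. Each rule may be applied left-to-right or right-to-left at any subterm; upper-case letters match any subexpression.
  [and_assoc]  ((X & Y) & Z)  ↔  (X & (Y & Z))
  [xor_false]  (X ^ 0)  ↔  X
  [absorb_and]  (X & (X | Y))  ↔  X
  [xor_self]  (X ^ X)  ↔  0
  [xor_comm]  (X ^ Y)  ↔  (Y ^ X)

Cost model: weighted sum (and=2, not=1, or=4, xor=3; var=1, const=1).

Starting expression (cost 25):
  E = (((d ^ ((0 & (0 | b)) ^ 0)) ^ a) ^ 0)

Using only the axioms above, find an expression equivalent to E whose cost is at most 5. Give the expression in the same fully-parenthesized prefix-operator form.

1. [xor_false →] ((0 & (0 | b)) ^ 0)  →  (0 & (0 | b));  E = (((d ^ (0 & (0 | b))) ^ a) ^ 0)
2. [absorb_and →] (0 & (0 | b))  →  0;  E = (((d ^ 0) ^ a) ^ 0)
3. [xor_false →] (d ^ 0)  →  d;  E = ((d ^ a) ^ 0)
4. [xor_false →] ((d ^ a) ^ 0)  →  (d ^ a);  cost 5 ≤ 5, done

(d ^ a)   [cost 5]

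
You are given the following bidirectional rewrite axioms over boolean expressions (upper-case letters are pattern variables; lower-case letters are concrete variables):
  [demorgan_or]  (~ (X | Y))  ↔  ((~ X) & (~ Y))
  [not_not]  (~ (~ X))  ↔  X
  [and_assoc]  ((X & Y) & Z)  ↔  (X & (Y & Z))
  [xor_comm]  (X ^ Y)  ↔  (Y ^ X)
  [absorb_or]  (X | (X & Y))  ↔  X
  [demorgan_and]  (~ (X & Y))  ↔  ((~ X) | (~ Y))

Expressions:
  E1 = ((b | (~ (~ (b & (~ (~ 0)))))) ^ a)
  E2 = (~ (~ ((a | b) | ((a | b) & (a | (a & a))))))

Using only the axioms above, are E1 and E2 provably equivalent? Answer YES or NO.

NO

All listed rules preserve value, hence provable equivalence implies equal values everywhere; look for a separating assignment.
a=1, b=1 gives E1 ↦ 0, E2 ↦ 1; values differ ⇒ not provably equivalent.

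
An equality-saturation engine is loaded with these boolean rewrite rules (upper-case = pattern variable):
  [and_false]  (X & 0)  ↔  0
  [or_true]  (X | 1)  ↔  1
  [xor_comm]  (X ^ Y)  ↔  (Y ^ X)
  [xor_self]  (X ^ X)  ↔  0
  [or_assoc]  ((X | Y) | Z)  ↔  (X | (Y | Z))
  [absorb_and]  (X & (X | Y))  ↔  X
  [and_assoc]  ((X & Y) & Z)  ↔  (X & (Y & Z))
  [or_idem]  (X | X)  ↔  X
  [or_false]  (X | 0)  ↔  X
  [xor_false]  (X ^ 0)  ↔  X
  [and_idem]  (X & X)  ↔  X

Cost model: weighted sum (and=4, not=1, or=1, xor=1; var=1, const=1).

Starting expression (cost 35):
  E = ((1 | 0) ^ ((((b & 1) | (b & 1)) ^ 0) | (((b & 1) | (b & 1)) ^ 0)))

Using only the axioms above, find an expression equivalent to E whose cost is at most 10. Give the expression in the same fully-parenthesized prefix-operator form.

(1) ((((b & 1) | (b & 1)) ^ 0) | (((b & 1) | (b & 1)) ^ 0))  =[or_idem →]=  (((b & 1) | (b & 1)) ^ 0)    ⊢ ((1 | 0) ^ (((b & 1) | (b & 1)) ^ 0))
(2) ((b & 1) | (b & 1))  =[or_idem →]=  (b & 1)    ⊢ ((1 | 0) ^ ((b & 1) ^ 0))
(3) ((b & 1) ^ 0)  =[xor_false →]=  (b & 1)    ⊢ cost 10, within 10

((1 | 0) ^ (b & 1))   [cost 10]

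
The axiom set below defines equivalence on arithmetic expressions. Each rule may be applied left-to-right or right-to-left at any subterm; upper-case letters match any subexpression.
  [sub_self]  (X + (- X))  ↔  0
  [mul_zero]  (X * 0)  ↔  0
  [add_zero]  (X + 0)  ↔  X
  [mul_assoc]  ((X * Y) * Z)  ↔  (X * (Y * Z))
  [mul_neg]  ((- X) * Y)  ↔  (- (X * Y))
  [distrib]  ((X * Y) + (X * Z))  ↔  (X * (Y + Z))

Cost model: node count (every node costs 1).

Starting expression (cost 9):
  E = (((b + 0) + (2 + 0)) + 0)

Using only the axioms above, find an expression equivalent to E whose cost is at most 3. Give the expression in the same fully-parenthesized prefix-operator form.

1. [add_zero →] (((b + 0) + (2 + 0)) + 0)  →  ((b + 0) + (2 + 0))
2. [add_zero →] (b + 0)  →  b;  E = (b + (2 + 0))
3. [add_zero →] (2 + 0)  →  2;  cost 3 ≤ 3, done

(b + 2)   [cost 3]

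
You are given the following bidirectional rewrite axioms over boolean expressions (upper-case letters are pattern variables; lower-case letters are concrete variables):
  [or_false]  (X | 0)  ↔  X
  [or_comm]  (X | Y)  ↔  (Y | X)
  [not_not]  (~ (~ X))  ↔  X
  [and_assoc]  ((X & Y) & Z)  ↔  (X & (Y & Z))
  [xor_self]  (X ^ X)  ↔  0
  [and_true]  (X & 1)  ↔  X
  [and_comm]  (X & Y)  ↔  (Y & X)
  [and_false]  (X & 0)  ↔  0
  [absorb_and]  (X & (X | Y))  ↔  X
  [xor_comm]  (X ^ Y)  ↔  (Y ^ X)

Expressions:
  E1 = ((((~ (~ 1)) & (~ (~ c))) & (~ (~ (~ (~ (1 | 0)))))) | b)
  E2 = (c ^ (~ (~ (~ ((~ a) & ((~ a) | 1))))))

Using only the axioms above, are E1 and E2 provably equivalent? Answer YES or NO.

All listed rules preserve value, hence provable equivalence implies equal values everywhere; look for a separating assignment.
a=0, b=1, c=0 gives E1 ↦ 1, E2 ↦ 0; values differ ⇒ not provably equivalent.

NO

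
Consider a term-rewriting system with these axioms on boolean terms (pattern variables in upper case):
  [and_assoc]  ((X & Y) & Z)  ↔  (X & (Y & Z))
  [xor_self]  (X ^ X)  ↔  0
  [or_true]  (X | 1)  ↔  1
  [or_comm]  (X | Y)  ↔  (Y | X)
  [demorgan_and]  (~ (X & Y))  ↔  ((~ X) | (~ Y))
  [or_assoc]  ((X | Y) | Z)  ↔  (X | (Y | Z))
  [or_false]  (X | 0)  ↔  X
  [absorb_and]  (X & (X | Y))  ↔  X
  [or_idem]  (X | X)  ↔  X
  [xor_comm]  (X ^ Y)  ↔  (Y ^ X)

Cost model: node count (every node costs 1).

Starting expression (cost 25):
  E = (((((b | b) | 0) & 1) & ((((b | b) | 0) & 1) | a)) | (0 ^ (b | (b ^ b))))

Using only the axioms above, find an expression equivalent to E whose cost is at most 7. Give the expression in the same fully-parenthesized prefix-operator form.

((b & 1) | (0 ^ b))   [cost 7]

1. [absorb_and →] ((((b | b) | 0) & 1) & ((((b | b) | 0) & 1) | a))  →  (((b | b) | 0) & 1);  E = ((((b | b) | 0) & 1) | (0 ^ (b | (b ^ b))))
2. [xor_self →] (b ^ b)  →  0;  E = ((((b | b) | 0) & 1) | (0 ^ (b | 0)))
3. [or_idem →] (b | b)  →  b;  E = (((b | 0) & 1) | (0 ^ (b | 0)))
4. [or_false →] (b | 0)  →  b;  E = (((b | 0) & 1) | (0 ^ b))
5. [or_false →] (b | 0)  →  b;  cost 7 ≤ 7, done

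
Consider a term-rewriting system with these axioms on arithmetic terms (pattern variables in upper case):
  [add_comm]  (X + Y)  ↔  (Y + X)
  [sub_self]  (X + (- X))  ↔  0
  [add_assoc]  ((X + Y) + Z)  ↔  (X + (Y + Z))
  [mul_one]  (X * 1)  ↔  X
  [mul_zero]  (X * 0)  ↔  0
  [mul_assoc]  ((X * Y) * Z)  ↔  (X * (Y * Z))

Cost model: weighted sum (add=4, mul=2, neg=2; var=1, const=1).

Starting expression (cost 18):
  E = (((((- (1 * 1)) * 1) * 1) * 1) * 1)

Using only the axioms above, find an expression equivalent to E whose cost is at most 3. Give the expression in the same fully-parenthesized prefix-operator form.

step 1: mul_one (→) rewrites (((- (1 * 1)) * 1) * 1) into ((- (1 * 1)) * 1), now ((((- (1 * 1)) * 1) * 1) * 1)
step 2: mul_one (→) rewrites (((- (1 * 1)) * 1) * 1) into ((- (1 * 1)) * 1), now (((- (1 * 1)) * 1) * 1)
step 3: mul_one (→) rewrites ((- (1 * 1)) * 1) into (- (1 * 1)), now ((- (1 * 1)) * 1)
step 4: mul_one (→) rewrites ((- (1 * 1)) * 1) into (- (1 * 1))
step 5: mul_one (→) rewrites (1 * 1) into 1, reaching cost 3 (bound 3)

(- 1)   [cost 3]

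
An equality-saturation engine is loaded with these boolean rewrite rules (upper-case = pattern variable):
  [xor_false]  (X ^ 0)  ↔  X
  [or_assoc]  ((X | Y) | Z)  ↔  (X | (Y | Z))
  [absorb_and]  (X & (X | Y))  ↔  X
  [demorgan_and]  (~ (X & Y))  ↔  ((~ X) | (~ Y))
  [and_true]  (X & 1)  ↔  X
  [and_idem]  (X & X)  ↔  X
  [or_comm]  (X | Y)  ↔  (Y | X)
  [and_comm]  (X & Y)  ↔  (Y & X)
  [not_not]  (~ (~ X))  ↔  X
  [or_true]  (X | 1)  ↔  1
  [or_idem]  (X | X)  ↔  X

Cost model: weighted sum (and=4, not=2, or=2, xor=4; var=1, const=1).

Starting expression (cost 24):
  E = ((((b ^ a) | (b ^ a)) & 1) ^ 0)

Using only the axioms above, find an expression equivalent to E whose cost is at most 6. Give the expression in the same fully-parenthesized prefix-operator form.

1. [or_idem →] ((b ^ a) | (b ^ a))  →  (b ^ a);  E = (((b ^ a) & 1) ^ 0)
2. [and_true →] ((b ^ a) & 1)  →  (b ^ a);  E = ((b ^ a) ^ 0)
3. [xor_false →] ((b ^ a) ^ 0)  →  (b ^ a);  cost 6 ≤ 6, done

(b ^ a)   [cost 6]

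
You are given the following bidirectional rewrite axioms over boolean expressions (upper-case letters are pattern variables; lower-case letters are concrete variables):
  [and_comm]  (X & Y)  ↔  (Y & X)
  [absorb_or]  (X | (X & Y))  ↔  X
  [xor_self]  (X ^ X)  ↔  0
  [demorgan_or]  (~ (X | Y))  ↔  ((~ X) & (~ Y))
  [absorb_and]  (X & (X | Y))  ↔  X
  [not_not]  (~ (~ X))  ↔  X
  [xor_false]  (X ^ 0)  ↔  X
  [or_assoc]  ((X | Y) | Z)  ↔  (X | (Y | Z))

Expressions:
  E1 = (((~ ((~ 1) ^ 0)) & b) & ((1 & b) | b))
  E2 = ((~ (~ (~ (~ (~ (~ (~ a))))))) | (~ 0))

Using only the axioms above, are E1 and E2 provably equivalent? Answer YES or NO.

The axioms are sound identities: if E1 ↔* E2 then E1 and E2 evaluate identically under any assignment.
Under a=0, b=0: E1 evaluates to 0, E2 to 1. Distinct ⇒ no rewrite sequence connects them.

NO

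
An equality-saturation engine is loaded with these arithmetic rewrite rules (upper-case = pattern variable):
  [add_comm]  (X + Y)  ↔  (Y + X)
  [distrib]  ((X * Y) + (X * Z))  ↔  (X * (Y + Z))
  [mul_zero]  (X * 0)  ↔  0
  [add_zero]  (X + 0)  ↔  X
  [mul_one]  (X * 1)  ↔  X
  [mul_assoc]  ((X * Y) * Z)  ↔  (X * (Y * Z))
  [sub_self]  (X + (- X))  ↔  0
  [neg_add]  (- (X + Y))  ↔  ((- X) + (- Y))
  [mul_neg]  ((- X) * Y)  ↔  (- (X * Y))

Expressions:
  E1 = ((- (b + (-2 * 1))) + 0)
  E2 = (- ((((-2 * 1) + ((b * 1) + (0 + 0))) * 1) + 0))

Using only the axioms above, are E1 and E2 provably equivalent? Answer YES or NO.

step 1: add_comm (→) rewrites (b + (-2 * 1)) into ((-2 * 1) + b), now ((- ((-2 * 1) + b)) + 0)
step 2: add_zero (→) rewrites ((- ((-2 * 1) + b)) + 0) into (- ((-2 * 1) + b))
step 3: mul_one (→) rewrites (-2 * 1) into -2, now (- (-2 + b))
step 4: mul_one (←) rewrites b into (b * 1), now (- (-2 + (b * 1)))
step 5: add_zero (←) rewrites (b * 1) into ((b * 1) + 0), now (- (-2 + ((b * 1) + 0)))
step 6: mul_one (←) rewrites -2 into (-2 * 1), now (- ((-2 * 1) + ((b * 1) + 0)))
step 7: mul_one (←) rewrites ((-2 * 1) + ((b * 1) + 0)) into (((-2 * 1) + ((b * 1) + 0)) * 1), now (- (((-2 * 1) + ((b * 1) + 0)) * 1))
step 8: add_zero (←) rewrites 0 into (0 + 0), now (- (((-2 * 1) + ((b * 1) + (0 + 0))) * 1))
step 9: add_zero (←) rewrites (((-2 * 1) + ((b * 1) + (0 + 0))) * 1) into ((((-2 * 1) + ((b * 1) + (0 + 0))) * 1) + 0), which is E2

YES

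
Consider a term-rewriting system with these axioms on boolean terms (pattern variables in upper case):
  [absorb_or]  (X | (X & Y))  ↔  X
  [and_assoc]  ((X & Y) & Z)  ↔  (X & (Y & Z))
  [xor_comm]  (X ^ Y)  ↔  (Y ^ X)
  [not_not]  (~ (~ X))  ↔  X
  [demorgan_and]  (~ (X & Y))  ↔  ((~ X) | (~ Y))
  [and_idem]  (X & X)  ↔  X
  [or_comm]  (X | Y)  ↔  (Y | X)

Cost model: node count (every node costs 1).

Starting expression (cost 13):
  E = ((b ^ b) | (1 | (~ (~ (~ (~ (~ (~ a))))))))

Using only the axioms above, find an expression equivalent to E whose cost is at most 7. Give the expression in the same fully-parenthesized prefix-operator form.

step 1: not_not (→) rewrites (~ (~ (~ a))) into (~ a), now ((b ^ b) | (1 | (~ (~ (~ (~ a))))))
step 2: not_not (→) rewrites (~ (~ (~ (~ a)))) into (~ (~ a)), now ((b ^ b) | (1 | (~ (~ a))))
step 3: not_not (→) rewrites (~ (~ a)) into a, reaching cost 7 (bound 7)

((b ^ b) | (1 | a))   [cost 7]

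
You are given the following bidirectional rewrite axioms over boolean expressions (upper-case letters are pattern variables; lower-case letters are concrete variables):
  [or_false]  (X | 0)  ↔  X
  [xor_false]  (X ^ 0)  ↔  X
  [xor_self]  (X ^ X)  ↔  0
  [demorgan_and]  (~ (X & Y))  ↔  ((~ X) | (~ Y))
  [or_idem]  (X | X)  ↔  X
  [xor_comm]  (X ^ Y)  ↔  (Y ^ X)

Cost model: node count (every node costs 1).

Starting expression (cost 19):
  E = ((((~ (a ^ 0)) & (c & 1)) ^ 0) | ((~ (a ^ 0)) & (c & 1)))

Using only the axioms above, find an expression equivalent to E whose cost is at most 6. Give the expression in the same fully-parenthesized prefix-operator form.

(1) (((~ (a ^ 0)) & (c & 1)) ^ 0)  =[xor_false →]=  ((~ (a ^ 0)) & (c & 1))    ⊢ (((~ (a ^ 0)) & (c & 1)) | ((~ (a ^ 0)) & (c & 1)))
(2) (((~ (a ^ 0)) & (c & 1)) | ((~ (a ^ 0)) & (c & 1)))  =[or_idem →]=  ((~ (a ^ 0)) & (c & 1))
(3) (a ^ 0)  =[xor_false →]=  a    ⊢ cost 6, within 6

((~ a) & (c & 1))   [cost 6]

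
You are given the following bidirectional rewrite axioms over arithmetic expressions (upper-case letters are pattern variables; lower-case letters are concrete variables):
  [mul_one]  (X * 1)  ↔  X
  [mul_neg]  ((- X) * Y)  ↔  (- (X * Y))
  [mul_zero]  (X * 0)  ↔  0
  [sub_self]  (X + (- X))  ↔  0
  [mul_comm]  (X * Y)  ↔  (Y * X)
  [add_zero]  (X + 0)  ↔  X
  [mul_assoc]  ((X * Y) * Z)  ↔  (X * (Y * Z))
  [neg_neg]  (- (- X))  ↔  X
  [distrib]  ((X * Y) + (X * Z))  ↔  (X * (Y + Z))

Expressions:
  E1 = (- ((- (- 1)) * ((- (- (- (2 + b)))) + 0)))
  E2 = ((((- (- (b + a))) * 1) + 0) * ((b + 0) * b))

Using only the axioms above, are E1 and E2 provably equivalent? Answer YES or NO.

NO

The axioms are sound identities: if E1 ↔* E2 then E1 and E2 evaluate identically under any assignment.
Under a=0, b=0: E1 evaluates to 2, E2 to 0. Distinct ⇒ no rewrite sequence connects them.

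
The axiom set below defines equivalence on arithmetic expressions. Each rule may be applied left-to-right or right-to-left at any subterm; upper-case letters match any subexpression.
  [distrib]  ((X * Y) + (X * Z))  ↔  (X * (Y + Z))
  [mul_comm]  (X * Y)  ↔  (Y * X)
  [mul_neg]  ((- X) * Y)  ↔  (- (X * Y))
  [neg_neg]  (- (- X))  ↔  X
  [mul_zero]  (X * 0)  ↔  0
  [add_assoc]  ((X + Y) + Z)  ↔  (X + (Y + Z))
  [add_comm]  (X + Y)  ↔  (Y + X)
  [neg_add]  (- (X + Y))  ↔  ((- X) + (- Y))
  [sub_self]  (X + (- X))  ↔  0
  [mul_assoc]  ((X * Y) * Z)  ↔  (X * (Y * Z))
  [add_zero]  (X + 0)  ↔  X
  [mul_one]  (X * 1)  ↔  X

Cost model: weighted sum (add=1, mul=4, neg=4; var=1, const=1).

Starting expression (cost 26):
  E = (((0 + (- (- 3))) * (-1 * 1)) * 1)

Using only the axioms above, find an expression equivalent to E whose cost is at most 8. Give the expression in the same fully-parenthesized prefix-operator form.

((0 + 3) * -1)   [cost 8]

(1) (((0 + (- (- 3))) * (-1 * 1)) * 1)  =[mul_one →]=  ((0 + (- (- 3))) * (-1 * 1))
(2) (- (- 3))  =[neg_neg →]=  3    ⊢ ((0 + 3) * (-1 * 1))
(3) (-1 * 1)  =[mul_one →]=  -1    ⊢ cost 8, within 8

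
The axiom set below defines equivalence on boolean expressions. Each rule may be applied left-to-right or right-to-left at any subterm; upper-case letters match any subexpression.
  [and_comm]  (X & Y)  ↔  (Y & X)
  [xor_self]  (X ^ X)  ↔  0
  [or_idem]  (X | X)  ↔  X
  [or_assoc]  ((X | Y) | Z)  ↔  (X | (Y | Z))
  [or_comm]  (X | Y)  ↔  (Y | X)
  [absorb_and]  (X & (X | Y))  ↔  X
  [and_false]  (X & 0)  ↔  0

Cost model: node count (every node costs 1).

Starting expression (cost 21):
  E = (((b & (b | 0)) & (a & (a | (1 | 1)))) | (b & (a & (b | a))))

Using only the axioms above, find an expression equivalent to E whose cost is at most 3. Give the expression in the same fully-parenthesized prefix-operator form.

(b & a)   [cost 3]

(1) (1 | 1)  =[or_idem →]=  1    ⊢ (((b & (b | 0)) & (a & (a | 1))) | (b & (a & (b | a))))
(2) (b | a)  =[or_comm →]=  (a | b)    ⊢ (((b & (b | 0)) & (a & (a | 1))) | (b & (a & (a | b))))
(3) (b & (b | 0))  =[absorb_and →]=  b    ⊢ ((b & (a & (a | 1))) | (b & (a & (a | b))))
(4) (a & (a | 1))  =[absorb_and →]=  a    ⊢ ((b & a) | (b & (a & (a | b))))
(5) ((b & a) | (b & (a & (a | b))))  =[or_comm →]=  ((b & (a & (a | b))) | (b & a))
(6) (a & (a | b))  =[absorb_and →]=  a    ⊢ ((b & a) | (b & a))
(7) ((b & a) | (b & a))  =[or_idem →]=  (b & a)    ⊢ cost 3, within 3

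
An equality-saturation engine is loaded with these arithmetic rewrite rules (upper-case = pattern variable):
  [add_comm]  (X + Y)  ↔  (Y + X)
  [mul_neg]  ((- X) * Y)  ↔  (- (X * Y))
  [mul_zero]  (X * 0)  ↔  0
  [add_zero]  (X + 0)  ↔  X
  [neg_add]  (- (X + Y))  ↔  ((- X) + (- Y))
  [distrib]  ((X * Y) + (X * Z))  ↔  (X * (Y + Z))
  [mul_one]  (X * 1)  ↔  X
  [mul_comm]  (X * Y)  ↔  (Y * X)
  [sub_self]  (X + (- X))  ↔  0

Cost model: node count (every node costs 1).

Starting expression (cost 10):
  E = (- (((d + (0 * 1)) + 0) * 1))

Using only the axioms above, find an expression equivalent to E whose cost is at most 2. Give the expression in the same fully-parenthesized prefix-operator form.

step 1: mul_one (→) rewrites (0 * 1) into 0, now (- (((d + 0) + 0) * 1))
step 2: add_zero (→) rewrites (d + 0) into d, now (- ((d + 0) * 1))
step 3: mul_one (→) rewrites ((d + 0) * 1) into (d + 0), now (- (d + 0))
step 4: add_zero (→) rewrites (d + 0) into d, reaching cost 2 (bound 2)

(- d)   [cost 2]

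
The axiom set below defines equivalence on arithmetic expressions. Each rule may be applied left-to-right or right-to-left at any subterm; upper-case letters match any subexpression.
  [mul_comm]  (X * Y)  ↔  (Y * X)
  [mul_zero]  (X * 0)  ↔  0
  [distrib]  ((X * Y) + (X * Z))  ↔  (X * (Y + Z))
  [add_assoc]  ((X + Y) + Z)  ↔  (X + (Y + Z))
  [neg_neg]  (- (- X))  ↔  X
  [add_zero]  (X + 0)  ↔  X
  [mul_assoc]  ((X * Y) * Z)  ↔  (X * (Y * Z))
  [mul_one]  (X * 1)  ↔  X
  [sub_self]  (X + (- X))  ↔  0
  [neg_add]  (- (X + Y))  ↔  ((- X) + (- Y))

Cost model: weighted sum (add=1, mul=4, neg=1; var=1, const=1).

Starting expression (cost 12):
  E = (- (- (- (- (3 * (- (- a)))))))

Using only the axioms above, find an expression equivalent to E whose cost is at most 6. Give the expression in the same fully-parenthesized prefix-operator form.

(3 * a)   [cost 6]

(1) (- (- (3 * (- (- a)))))  =[neg_neg →]=  (3 * (- (- a)))    ⊢ (- (- (3 * (- (- a)))))
(2) (- (- a))  =[neg_neg →]=  a    ⊢ (- (- (3 * a)))
(3) (- (- (3 * a)))  =[neg_neg →]=  (3 * a)    ⊢ cost 6, within 6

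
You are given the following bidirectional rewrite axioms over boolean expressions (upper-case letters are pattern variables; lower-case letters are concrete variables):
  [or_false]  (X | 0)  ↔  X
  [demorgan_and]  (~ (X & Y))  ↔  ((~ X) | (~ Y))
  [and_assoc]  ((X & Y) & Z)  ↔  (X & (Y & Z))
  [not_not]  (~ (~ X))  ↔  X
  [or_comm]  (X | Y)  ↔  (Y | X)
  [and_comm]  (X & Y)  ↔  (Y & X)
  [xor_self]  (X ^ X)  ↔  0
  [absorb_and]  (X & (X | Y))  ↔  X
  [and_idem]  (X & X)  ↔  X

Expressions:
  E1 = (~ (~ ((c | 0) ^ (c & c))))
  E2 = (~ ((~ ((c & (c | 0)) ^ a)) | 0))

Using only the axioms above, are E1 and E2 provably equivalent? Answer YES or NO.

The axioms are sound identities: if E1 ↔* E2 then E1 and E2 evaluate identically under any assignment.
Under a=0, c=1: E1 evaluates to 0, E2 to 1. Distinct ⇒ no rewrite sequence connects them.

NO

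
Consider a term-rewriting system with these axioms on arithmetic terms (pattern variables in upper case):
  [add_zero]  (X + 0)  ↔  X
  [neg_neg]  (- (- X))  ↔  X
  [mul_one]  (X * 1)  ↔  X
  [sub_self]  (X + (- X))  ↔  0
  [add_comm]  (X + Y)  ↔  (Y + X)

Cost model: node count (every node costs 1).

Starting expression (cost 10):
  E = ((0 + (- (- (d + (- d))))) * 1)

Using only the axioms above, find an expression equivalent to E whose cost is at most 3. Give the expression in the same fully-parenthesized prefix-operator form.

(0 * 1)   [cost 3]

1. [neg_neg →] (- (- (d + (- d))))  →  (d + (- d));  E = ((0 + (d + (- d))) * 1)
2. [sub_self →] (d + (- d))  →  0;  E = ((0 + 0) * 1)
3. [add_zero →] (0 + 0)  →  0;  cost 3 ≤ 3, done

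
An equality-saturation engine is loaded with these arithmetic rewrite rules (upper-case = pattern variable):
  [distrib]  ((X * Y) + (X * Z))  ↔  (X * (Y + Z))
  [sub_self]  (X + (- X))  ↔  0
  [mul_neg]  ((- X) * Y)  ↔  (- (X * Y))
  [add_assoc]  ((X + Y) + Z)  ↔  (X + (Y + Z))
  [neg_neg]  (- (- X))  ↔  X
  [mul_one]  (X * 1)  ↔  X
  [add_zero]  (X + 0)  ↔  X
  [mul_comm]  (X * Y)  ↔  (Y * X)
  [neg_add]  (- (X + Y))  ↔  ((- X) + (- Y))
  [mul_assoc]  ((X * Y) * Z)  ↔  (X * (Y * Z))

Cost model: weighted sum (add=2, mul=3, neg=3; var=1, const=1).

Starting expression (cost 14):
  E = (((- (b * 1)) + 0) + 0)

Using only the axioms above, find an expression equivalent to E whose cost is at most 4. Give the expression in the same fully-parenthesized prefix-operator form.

(- b)   [cost 4]

(1) (b * 1)  =[mul_one →]=  b    ⊢ (((- b) + 0) + 0)
(2) (((- b) + 0) + 0)  =[add_zero →]=  ((- b) + 0)
(3) ((- b) + 0)  =[add_zero →]=  (- b)    ⊢ cost 4, within 4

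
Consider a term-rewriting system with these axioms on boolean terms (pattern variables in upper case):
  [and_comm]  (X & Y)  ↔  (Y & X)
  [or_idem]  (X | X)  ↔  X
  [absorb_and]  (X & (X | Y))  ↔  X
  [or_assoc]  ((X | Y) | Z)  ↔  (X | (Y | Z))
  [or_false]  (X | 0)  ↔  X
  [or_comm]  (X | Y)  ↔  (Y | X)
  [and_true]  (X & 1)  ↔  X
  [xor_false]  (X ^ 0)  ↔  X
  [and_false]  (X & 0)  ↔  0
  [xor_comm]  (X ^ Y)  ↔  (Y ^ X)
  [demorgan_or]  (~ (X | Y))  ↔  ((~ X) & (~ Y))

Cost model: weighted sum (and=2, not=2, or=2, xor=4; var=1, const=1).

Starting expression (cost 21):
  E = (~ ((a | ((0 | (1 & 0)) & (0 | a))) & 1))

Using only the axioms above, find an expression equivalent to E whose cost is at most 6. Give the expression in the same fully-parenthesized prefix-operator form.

(1) (1 & 0)  =[and_false →]=  0    ⊢ (~ ((a | ((0 | 0) & (0 | a))) & 1))
(2) (0 | 0)  =[or_false →]=  0    ⊢ (~ ((a | (0 & (0 | a))) & 1))
(3) ((a | (0 & (0 | a))) & 1)  =[and_true →]=  (a | (0 & (0 | a)))    ⊢ (~ (a | (0 & (0 | a))))
(4) (0 & (0 | a))  =[absorb_and →]=  0    ⊢ cost 6, within 6

(~ (a | 0))   [cost 6]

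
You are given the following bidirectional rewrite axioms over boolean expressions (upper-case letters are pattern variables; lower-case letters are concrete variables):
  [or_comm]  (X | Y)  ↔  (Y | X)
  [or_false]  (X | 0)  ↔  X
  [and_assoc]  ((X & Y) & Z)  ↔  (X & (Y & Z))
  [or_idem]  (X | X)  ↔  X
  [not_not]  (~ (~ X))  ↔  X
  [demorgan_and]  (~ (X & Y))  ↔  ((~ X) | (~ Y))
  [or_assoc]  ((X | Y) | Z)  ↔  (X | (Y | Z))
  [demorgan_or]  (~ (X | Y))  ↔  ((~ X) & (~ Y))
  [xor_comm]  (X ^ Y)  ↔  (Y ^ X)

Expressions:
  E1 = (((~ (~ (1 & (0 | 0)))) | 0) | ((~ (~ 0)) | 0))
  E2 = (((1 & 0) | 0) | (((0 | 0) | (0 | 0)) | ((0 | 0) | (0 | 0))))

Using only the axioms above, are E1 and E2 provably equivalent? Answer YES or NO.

YES

1. [not_not →] (~ (~ (1 & (0 | 0))))  →  (1 & (0 | 0));  E1 = (((1 & (0 | 0)) | 0) | ((~ (~ 0)) | 0))
2. [not_not →] (~ (~ 0))  →  0;  E1 = (((1 & (0 | 0)) | 0) | (0 | 0))
3. [or_false →] (0 | 0)  →  0;  E1 = (((1 & (0 | 0)) | 0) | 0)
4. [or_assoc →] (((1 & (0 | 0)) | 0) | 0)  →  ((1 & (0 | 0)) | (0 | 0))
5. [or_idem →] (0 | 0)  →  0;  E1 = ((1 & 0) | (0 | 0))
6. [or_false ←] (1 & 0)  →  ((1 & 0) | 0);  E1 = (((1 & 0) | 0) | (0 | 0))
7. [or_idem ←] (0 | 0)  →  ((0 | 0) | (0 | 0));  E1 = (((1 & 0) | 0) | ((0 | 0) | (0 | 0)))
8. [or_idem ←] ((0 | 0) | (0 | 0))  →  (((0 | 0) | (0 | 0)) | ((0 | 0) | (0 | 0)));  this is E2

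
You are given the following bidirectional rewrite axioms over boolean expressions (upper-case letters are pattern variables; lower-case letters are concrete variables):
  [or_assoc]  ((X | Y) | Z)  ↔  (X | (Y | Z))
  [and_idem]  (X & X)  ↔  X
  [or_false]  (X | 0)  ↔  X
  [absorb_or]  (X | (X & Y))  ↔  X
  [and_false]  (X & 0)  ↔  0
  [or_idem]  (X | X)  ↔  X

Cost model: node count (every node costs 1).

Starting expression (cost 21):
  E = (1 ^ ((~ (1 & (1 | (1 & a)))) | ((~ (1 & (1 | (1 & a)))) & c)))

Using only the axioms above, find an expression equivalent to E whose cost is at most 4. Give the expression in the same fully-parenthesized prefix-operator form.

(1 ^ (~ 1))   [cost 4]

1. [absorb_or →] ((~ (1 & (1 | (1 & a)))) | ((~ (1 & (1 | (1 & a)))) & c))  →  (~ (1 & (1 | (1 & a))));  E = (1 ^ (~ (1 & (1 | (1 & a)))))
2. [absorb_or →] (1 | (1 & a))  →  1;  E = (1 ^ (~ (1 & 1)))
3. [and_idem →] (1 & 1)  →  1;  cost 4 ≤ 4, done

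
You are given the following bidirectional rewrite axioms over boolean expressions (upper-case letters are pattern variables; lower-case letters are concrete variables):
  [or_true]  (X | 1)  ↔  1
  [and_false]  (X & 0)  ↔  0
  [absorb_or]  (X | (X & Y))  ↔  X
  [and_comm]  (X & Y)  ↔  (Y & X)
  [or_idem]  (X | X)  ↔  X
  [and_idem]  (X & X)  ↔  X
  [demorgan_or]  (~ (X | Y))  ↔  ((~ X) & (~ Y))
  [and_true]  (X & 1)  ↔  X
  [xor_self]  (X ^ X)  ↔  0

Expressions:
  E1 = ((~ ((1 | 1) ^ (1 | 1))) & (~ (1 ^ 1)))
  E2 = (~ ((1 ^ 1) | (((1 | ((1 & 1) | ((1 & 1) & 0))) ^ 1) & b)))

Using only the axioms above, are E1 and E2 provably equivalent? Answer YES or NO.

step 1: or_idem (→) rewrites (1 | 1) into 1, now ((~ ((1 | 1) ^ 1)) & (~ (1 ^ 1)))
step 2: or_idem (→) rewrites (1 | 1) into 1, now ((~ (1 ^ 1)) & (~ (1 ^ 1)))
step 3: and_idem (→) rewrites ((~ (1 ^ 1)) & (~ (1 ^ 1))) into (~ (1 ^ 1))
step 4: absorb_or (←) rewrites (1 ^ 1) into ((1 ^ 1) | ((1 ^ 1) & b)), now (~ ((1 ^ 1) | ((1 ^ 1) & b)))
step 5: absorb_or (←) rewrites 1 into (1 | (1 & 1)), now (~ ((1 ^ 1) | (((1 | (1 & 1)) ^ 1) & b)))
step 6: absorb_or (←) rewrites (1 & 1) into ((1 & 1) | ((1 & 1) & 0)), which is E2

YES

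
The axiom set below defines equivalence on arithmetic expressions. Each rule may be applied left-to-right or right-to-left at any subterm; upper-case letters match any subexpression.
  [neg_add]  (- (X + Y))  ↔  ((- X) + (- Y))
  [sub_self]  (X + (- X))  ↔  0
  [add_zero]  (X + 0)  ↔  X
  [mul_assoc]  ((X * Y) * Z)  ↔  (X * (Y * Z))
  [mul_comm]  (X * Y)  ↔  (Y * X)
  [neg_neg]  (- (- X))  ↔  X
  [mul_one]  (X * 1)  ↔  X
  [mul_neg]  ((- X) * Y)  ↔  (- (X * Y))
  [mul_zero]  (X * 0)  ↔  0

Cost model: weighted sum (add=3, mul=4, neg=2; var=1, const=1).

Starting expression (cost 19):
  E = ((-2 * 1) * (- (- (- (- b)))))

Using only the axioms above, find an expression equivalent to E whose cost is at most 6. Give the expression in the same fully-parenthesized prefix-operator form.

(1) (-2 * 1)  =[mul_one →]=  -2    ⊢ (-2 * (- (- (- (- b)))))
(2) (- (- b))  =[neg_neg →]=  b    ⊢ (-2 * (- (- b)))
(3) (- (- b))  =[neg_neg →]=  b    ⊢ cost 6, within 6

(-2 * b)   [cost 6]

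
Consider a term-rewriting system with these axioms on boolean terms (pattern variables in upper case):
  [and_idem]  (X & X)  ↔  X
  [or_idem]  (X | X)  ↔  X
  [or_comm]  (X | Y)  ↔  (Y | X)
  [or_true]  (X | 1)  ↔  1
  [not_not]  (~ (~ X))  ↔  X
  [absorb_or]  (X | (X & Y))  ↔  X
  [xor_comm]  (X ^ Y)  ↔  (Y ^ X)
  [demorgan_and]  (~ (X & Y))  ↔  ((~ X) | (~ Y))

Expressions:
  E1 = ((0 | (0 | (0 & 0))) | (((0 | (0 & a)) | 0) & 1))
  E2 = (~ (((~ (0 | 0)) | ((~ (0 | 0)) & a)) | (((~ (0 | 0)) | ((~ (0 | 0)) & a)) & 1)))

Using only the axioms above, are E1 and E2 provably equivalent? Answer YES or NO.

1. [absorb_or →] (0 | (0 & a))  →  0;  E1 = ((0 | (0 | (0 & 0))) | ((0 | 0) & 1))
2. [absorb_or →] (0 | (0 & 0))  →  0;  E1 = ((0 | 0) | ((0 | 0) & 1))
3. [absorb_or →] ((0 | 0) | ((0 | 0) & 1))  →  (0 | 0)
4. [not_not ←] (0 | 0)  →  (~ (~ (0 | 0)))
5. [absorb_or ←] (~ (0 | 0))  →  ((~ (0 | 0)) | ((~ (0 | 0)) & a));  E1 = (~ ((~ (0 | 0)) | ((~ (0 | 0)) & a)))
6. [absorb_or ←] ((~ (0 | 0)) | ((~ (0 | 0)) & a))  →  (((~ (0 | 0)) | ((~ (0 | 0)) & a)) | (((~ (0 | 0)) | ((~ (0 | 0)) & a)) & 1));  this is E2

YES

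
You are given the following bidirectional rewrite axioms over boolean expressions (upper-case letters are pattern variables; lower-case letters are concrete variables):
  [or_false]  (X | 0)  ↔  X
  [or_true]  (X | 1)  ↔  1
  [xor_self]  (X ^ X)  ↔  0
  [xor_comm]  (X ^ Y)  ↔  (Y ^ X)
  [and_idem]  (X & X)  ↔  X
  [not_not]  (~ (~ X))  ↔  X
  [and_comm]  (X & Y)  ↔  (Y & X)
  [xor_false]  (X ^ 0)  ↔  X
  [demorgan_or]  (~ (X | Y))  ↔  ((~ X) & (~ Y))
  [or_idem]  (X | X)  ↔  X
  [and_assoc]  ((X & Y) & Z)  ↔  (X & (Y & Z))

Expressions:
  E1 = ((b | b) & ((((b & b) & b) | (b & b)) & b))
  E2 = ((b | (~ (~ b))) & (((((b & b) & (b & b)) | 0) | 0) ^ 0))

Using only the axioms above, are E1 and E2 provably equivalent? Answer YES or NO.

(1) (b & b)  =[and_idem →]=  b    ⊢ ((b | b) & (((b & b) | (b & b)) & b))
(2) ((b & b) | (b & b))  =[or_idem →]=  (b & b)    ⊢ ((b | b) & ((b & b) & b))
(3) (b & b)  =[and_idem →]=  b    ⊢ ((b | b) & (b & b))
(4) b  =[not_not ←]=  (~ (~ b))    ⊢ ((b | (~ (~ b))) & (b & b))
(5) (b & b)  =[and_idem ←]=  ((b & b) & (b & b))    ⊢ ((b | (~ (~ b))) & ((b & b) & (b & b)))
(6) ((b & b) & (b & b))  =[or_false ←]=  (((b & b) & (b & b)) | 0)    ⊢ ((b | (~ (~ b))) & (((b & b) & (b & b)) | 0))
(7) (((b & b) & (b & b)) | 0)  =[xor_false ←]=  ((((b & b) & (b & b)) | 0) ^ 0)    ⊢ ((b | (~ (~ b))) & ((((b & b) & (b & b)) | 0) ^ 0))
(8) (((b & b) & (b & b)) | 0)  =[or_false ←]=  ((((b & b) & (b & b)) | 0) | 0)    ⊢ E2

YES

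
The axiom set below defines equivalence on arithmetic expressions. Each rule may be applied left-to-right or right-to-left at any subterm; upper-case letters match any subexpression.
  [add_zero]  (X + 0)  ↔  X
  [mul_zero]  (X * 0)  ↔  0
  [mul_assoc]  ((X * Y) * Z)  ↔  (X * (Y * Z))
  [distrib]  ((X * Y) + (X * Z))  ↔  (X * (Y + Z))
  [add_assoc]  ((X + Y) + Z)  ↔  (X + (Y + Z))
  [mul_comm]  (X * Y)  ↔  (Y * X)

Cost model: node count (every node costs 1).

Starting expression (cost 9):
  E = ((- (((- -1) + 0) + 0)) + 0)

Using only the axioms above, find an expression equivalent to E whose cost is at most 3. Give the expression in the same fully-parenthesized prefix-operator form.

(- (- -1))   [cost 3]

1. [add_zero →] ((- -1) + 0)  →  (- -1);  E = ((- ((- -1) + 0)) + 0)
2. [add_zero →] ((- ((- -1) + 0)) + 0)  →  (- ((- -1) + 0))
3. [add_zero →] ((- -1) + 0)  →  (- -1);  cost 3 ≤ 3, done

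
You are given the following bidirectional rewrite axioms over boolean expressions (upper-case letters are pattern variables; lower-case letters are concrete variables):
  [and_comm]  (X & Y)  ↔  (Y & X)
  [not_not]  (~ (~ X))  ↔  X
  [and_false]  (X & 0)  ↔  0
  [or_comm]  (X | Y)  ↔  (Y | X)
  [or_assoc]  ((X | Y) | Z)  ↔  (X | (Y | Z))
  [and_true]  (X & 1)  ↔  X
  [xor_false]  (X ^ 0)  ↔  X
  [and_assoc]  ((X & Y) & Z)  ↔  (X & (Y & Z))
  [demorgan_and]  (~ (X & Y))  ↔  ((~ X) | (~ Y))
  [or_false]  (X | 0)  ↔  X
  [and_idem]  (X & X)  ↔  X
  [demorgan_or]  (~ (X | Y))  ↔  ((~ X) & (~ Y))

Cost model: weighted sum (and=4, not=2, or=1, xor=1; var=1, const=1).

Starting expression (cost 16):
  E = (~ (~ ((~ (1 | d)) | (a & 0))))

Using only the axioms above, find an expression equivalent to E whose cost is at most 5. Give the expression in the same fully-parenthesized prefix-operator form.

(~ (1 | d))   [cost 5]

(1) (~ (~ ((~ (1 | d)) | (a & 0))))  =[not_not →]=  ((~ (1 | d)) | (a & 0))
(2) (a & 0)  =[and_false →]=  0    ⊢ ((~ (1 | d)) | 0)
(3) ((~ (1 | d)) | 0)  =[or_false →]=  (~ (1 | d))    ⊢ cost 5, within 5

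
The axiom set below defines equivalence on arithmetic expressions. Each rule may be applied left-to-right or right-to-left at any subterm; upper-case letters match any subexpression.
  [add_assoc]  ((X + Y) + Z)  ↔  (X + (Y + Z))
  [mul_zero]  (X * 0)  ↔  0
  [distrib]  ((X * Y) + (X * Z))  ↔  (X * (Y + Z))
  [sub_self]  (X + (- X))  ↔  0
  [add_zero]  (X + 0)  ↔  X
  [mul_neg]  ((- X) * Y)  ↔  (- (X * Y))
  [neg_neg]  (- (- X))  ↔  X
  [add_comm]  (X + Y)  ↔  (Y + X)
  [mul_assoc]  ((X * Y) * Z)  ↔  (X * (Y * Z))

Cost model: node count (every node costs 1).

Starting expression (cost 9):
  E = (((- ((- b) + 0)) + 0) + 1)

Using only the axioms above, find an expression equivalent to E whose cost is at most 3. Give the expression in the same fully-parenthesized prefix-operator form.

(1) ((- b) + 0)  =[add_zero →]=  (- b)    ⊢ (((- (- b)) + 0) + 1)
(2) (- (- b))  =[neg_neg →]=  b    ⊢ ((b + 0) + 1)
(3) (b + 0)  =[add_zero →]=  b    ⊢ cost 3, within 3

(b + 1)   [cost 3]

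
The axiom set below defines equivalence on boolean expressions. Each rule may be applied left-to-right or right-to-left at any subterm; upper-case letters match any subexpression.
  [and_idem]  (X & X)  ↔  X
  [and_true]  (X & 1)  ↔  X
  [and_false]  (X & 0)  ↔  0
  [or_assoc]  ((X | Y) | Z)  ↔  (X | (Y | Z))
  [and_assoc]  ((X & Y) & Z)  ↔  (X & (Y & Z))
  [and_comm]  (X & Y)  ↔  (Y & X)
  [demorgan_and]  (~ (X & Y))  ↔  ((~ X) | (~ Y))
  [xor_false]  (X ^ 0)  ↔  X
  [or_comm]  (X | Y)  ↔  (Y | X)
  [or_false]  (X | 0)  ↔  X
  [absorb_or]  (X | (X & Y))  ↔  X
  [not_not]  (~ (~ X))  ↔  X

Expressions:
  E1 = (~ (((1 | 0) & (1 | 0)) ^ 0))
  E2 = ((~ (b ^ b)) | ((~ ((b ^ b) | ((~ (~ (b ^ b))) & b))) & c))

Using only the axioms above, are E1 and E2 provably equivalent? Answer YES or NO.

All listed rules preserve value, hence provable equivalence implies equal values everywhere; look for a separating assignment.
b=0, c=0 gives E1 ↦ 0, E2 ↦ 1; values differ ⇒ not provably equivalent.

NO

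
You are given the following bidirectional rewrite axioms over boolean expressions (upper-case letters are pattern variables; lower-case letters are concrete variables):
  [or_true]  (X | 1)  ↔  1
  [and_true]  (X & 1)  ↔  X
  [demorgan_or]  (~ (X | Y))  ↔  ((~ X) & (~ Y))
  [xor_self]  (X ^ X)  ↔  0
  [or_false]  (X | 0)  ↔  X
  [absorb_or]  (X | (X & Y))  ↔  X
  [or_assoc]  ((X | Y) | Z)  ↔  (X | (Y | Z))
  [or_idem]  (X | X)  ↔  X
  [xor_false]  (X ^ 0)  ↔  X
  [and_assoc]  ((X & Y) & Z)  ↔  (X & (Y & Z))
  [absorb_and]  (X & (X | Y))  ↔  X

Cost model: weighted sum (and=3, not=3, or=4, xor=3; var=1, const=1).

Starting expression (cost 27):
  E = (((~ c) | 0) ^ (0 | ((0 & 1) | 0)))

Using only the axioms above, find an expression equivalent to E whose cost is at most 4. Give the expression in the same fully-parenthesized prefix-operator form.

(1) (0 & 1)  =[and_true →]=  0    ⊢ (((~ c) | 0) ^ (0 | (0 | 0)))
(2) ((~ c) | 0)  =[or_false →]=  (~ c)    ⊢ ((~ c) ^ (0 | (0 | 0)))
(3) (0 | 0)  =[or_idem →]=  0    ⊢ ((~ c) ^ (0 | 0))
(4) (0 | 0)  =[or_false →]=  0    ⊢ ((~ c) ^ 0)
(5) ((~ c) ^ 0)  =[xor_false →]=  (~ c)    ⊢ cost 4, within 4

(~ c)   [cost 4]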